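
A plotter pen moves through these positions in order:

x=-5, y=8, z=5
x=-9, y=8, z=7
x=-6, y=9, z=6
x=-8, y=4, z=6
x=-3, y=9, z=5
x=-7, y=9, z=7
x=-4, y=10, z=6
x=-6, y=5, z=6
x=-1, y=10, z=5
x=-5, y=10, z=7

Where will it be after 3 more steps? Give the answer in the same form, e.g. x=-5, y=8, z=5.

x=1, y=11, z=5

Differencing gives (-4, +0, +2), (+3, +1, -1), (-2, -5, +0), (+5, +5, -1), (-4, +0, +2), (+3, +1, -1), (-2, -5, +0), (+5, +5, -1), (-4, +0, +2). This is the pattern (-4, +0, +2), (+3, +1, -1), (-2, -5, +0), (+5, +5, -1) repeated.
step 10: apply (+3, +1, -1) → x=-2, y=11, z=6
step 11: apply (-2, -5, +0) → x=-4, y=6, z=6
step 12: apply (+5, +5, -1) → x=1, y=11, z=5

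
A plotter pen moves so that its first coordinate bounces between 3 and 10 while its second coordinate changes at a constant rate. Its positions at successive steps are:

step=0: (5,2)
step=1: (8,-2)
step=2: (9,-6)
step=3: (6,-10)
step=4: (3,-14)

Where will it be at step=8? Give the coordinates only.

The first coordinate travels 3 per step and bounces off the walls at 3 and 10.
  step 5: 3 → 6
  step 6: 6 → 9
  step 7: 9 → 8
  step 8: 8 → 5
The second coordinate changes by -4 each step: at step 8 it is -30.

(5,-30)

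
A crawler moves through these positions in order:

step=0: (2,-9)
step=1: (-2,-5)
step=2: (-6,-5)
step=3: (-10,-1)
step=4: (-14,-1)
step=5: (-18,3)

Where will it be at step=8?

(-30,7)

Differencing gives (-4,+4), (-4,+0), (-4,+4), (-4,+0), (-4,+4). This is the pattern (-4,+4), (-4,+0) repeated.
step 6: apply (-4,+0) → (-22,3)
step 7: apply (-4,+4) → (-26,7)
step 8: apply (-4,+0) → (-30,7)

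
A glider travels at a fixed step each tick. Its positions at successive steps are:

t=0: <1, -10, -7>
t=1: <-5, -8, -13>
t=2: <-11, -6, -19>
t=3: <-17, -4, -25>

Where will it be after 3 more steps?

<-35, 2, -43>

The position changes by <-6, +2, -6> every step.
step 4: <-17, -4, -25> + <-6, +2, -6> → <-23, -2, -31>
step 5: <-23, -2, -31> + <-6, +2, -6> → <-29, 0, -37>
step 6: <-29, 0, -37> + <-6, +2, -6> → <-35, 2, -43>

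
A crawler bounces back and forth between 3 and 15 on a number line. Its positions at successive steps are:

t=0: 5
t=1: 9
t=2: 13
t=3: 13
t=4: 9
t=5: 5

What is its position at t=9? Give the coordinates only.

13

The value travels 4 per step and bounces off the walls at 3 and 15.
  step 6: 5 → 5
  step 7: 5 → 9
  step 8: 9 → 13
  step 9: 13 → 13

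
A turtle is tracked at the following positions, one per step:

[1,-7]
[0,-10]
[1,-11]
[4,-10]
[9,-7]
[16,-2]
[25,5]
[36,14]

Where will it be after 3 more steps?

Taking differences between consecutive positions: [-1,-3], [+1,-1], [+3,+1], [+5,+3], [+7,+5], [+9,+7], [+11,+9]. These grow by [+2,+2] each step.
step 8: [36,14] + [+13,+11] → [49,25]
step 9: [49,25] + [+15,+13] → [64,38]
step 10: [64,38] + [+17,+15] → [81,53]

[81,53]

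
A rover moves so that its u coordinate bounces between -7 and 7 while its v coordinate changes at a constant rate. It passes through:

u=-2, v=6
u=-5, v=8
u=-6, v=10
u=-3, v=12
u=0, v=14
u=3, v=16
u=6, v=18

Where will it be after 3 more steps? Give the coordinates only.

The u coordinate reflects between -7 and 7, moving 3 per step.
  step 7: 6 → 5
  step 8: 5 → 2
  step 9: 2 → -1
The v coordinate changes by +2 each step: at step 9 it is 24.

u=-1, v=24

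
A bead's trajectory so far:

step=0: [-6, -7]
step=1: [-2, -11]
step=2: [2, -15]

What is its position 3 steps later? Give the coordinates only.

Each step adds [+4, -4] to the position.
step 3: [2, -15] + [+4, -4] → [6, -19]
step 4: [6, -19] + [+4, -4] → [10, -23]
step 5: [10, -23] + [+4, -4] → [14, -27]

[14, -27]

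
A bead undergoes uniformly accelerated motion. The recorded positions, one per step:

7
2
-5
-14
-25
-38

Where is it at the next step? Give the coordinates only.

Taking differences between consecutive positions: -5, -7, -9, -11, -13. These grow by -2 each step.
step 6: -38 − 15 → -53

-53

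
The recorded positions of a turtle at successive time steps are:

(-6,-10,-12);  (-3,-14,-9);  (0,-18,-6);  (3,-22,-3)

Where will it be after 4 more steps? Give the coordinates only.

Each step adds (+3,-4,+3) to the position.
step 4: (3,-22,-3) + (+3,-4,+3) → (6,-26,0)
step 5: (6,-26,0) + (+3,-4,+3) → (9,-30,3)
step 6: (9,-30,3) + (+3,-4,+3) → (12,-34,6)
step 7: (12,-34,6) + (+3,-4,+3) → (15,-38,9)

(15,-38,9)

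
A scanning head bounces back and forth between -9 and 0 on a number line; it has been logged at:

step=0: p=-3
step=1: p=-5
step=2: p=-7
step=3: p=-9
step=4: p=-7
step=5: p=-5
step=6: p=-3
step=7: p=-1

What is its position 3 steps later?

p=-5

The value travels 2 per step and bounces off the walls at -9 and 0.
  step 8: -1 → -1
  step 9: -1 → -3
  step 10: -3 → -5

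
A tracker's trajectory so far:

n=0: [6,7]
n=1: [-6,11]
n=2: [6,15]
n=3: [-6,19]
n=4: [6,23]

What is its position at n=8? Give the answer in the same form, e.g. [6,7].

First: cycles through 6, -6 every 2 steps. Step 8 lands at position 0 of the cycle → 6.
Second: linear, +4 per step → 39 at step 8.

[6,39]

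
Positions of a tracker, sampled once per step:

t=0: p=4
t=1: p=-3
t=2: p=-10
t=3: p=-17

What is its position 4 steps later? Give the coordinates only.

p=-45

The position changes by -7 every step.
step 4: -17 − 7 → p=-24
step 5: -24 − 7 → p=-31
step 6: -31 − 7 → p=-38
step 7: -38 − 7 → p=-45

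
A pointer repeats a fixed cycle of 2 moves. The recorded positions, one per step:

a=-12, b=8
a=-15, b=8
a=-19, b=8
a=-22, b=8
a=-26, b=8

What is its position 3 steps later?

The moves between consecutive positions are (-3,+0), (-4,+0), (-3,+0), (-4,+0); they repeat the 2-cycle [(-3,+0), (-4,+0)].
step 5: apply (-3,+0) → a=-29, b=8
step 6: apply (-4,+0) → a=-33, b=8
step 7: apply (-3,+0) → a=-36, b=8

a=-36, b=8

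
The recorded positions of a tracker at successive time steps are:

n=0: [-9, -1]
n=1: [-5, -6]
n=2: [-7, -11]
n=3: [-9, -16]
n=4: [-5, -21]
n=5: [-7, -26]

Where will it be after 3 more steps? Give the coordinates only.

[-7, -41]

The first coordinate repeats the cycle [-9, -5, -7] with period 3; step 8 mod 3 = 2, giving -7.
The second coordinate changes by -5 each step, so at step 8 it is -1 + 8·(-5) = -41.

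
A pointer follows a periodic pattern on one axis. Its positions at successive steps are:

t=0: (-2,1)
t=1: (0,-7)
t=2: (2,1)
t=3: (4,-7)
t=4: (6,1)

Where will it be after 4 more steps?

(14,1)

The first coordinate changes by +2 each step, so at step 8 it is -2 + 8·(2) = 14.
The second coordinate repeats the cycle [1, -7] with period 2; step 8 mod 2 = 0, giving 1.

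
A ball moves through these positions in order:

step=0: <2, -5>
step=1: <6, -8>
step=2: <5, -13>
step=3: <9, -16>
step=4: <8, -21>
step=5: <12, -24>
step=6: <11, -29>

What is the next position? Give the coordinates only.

<15, -32>

The moves between consecutive positions are <+4, -3>, <-1, -5>, <+4, -3>, <-1, -5>, <+4, -3>, <-1, -5>; they repeat the 2-cycle [<+4, -3>, <-1, -5>].
step 7: apply <+4, -3> → <15, -32>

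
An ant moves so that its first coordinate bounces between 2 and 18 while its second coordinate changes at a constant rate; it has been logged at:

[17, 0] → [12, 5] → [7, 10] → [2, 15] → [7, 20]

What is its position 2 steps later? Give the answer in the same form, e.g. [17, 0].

The first coordinate reflects between 2 and 18, moving 5 per step.
  step 5: 7 → 12
  step 6: 12 → 17
The second coordinate changes by +5 each step: at step 6 it is 30.

[17, 30]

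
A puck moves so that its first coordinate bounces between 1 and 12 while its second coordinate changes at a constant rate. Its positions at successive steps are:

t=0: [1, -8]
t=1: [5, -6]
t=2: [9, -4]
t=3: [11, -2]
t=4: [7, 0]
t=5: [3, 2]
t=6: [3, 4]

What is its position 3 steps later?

The first coordinate travels 4 per step and bounces off the walls at 1 and 12.
  step 7: 3 → 7
  step 8: 7 → 11
  step 9: 11 → 9
The second coordinate changes by +2 each step: at step 9 it is 10.

[9, 10]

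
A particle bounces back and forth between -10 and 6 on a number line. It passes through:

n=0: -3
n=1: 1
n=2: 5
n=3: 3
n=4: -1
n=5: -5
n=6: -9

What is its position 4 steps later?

5

The value reflects between -10 and 6, moving 4 per step.
  step 7: -9 → -7
  step 8: -7 → -3
  step 9: -3 → 1
  step 10: 1 → 5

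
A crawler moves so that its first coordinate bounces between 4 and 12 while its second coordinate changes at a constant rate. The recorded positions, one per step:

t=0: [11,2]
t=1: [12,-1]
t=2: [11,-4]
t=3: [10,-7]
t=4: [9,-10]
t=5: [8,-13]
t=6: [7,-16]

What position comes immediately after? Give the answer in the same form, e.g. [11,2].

The first coordinate reflects between 4 and 12, moving 1 per step.
  step 7: 7 → 6
The second coordinate changes by -3 each step: at step 7 it is -19.

[6,-19]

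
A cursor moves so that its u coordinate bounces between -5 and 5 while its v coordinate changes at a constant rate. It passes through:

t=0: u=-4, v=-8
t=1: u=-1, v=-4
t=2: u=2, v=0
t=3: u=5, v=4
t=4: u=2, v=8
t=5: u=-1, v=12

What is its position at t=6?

The u coordinate travels 3 per step and bounces off the walls at -5 and 5.
  step 6: -1 → -4
The v coordinate changes by +4 each step: at step 6 it is 16.

u=-4, v=16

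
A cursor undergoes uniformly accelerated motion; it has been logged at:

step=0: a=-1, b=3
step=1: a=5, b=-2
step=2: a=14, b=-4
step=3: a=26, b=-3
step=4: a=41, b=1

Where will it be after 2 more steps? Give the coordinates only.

Successive displacements: (+6, -5), (+9, -2), (+12, +1), (+15, +4) — each changes by (+3, +3).
step 5: a=41, b=1 + (+18, +7) → a=59, b=8
step 6: a=59, b=8 + (+21, +10) → a=80, b=18

a=80, b=18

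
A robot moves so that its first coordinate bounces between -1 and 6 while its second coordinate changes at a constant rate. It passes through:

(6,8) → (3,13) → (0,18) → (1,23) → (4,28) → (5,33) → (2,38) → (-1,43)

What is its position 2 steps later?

(5,53)

The first coordinate travels 3 per step and bounces off the walls at -1 and 6.
  step 8: -1 → 2
  step 9: 2 → 5
The second coordinate changes by +5 each step: at step 9 it is 53.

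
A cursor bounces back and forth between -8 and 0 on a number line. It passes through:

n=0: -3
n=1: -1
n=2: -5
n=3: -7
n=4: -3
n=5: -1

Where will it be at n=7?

The value travels 4 per step and bounces off the walls at -8 and 0.
  step 6: -1 → -5
  step 7: -5 → -7

-7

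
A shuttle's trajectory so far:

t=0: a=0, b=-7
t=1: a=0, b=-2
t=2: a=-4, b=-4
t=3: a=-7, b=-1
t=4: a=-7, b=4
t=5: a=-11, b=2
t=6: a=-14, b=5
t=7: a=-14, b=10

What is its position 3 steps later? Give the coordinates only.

Step-to-step displacements: (+0,+5), (-4,-2), (-3,+3), (+0,+5), (-4,-2), (-3,+3), (+0,+5) — a repeating cycle of length 3.
step 8: apply (-4,-2) → a=-18, b=8
step 9: apply (-3,+3) → a=-21, b=11
step 10: apply (+0,+5) → a=-21, b=16

a=-21, b=16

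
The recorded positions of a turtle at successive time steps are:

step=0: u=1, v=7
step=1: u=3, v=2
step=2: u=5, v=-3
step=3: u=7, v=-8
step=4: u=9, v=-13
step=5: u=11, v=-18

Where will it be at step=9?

u=19, v=-38

The position changes by (+2,-5) every step.
step 6: u=11, v=-18 + (+2,-5) → u=13, v=-23
step 7: u=13, v=-23 + (+2,-5) → u=15, v=-28
step 8: u=15, v=-28 + (+2,-5) → u=17, v=-33
step 9: u=17, v=-33 + (+2,-5) → u=19, v=-38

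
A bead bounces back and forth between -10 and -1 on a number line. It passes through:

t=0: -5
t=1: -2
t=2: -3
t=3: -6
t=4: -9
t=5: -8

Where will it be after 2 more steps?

-2

The value reflects between -10 and -1, moving 3 per step.
  step 6: -8 → -5
  step 7: -5 → -2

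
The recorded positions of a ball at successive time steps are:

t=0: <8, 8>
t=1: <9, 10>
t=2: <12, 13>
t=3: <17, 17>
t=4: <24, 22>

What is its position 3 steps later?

<57, 43>

Taking differences between consecutive positions: <+1, +2>, <+3, +3>, <+5, +4>, <+7, +5>. These grow by <+2, +1> each step.
step 5: <24, 22> + <+9, +6> → <33, 28>
step 6: <33, 28> + <+11, +7> → <44, 35>
step 7: <44, 35> + <+13, +8> → <57, 43>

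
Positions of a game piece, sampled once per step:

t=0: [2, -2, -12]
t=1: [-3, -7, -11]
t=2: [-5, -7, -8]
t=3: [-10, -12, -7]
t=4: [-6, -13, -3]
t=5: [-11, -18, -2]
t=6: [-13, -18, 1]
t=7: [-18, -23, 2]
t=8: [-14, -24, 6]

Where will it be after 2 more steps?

The moves between consecutive positions are [-5, -5, +1], [-2, +0, +3], [-5, -5, +1], [+4, -1, +4], [-5, -5, +1], [-2, +0, +3], [-5, -5, +1], [+4, -1, +4]; they repeat the 4-cycle [[-5, -5, +1], [-2, +0, +3], [-5, -5, +1], [+4, -1, +4]].
step 9: apply [-5, -5, +1] → [-19, -29, 7]
step 10: apply [-2, +0, +3] → [-21, -29, 10]

[-21, -29, 10]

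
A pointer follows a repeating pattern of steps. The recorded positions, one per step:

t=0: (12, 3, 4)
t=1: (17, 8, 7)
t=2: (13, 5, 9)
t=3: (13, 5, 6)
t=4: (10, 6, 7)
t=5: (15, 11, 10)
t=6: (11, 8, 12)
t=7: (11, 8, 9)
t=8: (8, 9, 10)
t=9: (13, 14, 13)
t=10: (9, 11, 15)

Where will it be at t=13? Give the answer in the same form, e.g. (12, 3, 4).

(11, 17, 16)

Differencing gives (+5, +5, +3), (-4, -3, +2), (+0, +0, -3), (-3, +1, +1), (+5, +5, +3), (-4, -3, +2), (+0, +0, -3), (-3, +1, +1), (+5, +5, +3), (-4, -3, +2). This is the pattern (+5, +5, +3), (-4, -3, +2), (+0, +0, -3), (-3, +1, +1) repeated.
step 11: apply (+0, +0, -3) → (9, 11, 12)
step 12: apply (-3, +1, +1) → (6, 12, 13)
step 13: apply (+5, +5, +3) → (11, 17, 16)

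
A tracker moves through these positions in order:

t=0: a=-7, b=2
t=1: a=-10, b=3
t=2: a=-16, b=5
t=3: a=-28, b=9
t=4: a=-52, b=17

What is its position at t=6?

Consecutive displacements (-3,+1), (-6,+2), (-12,+4), (-24,+8) scale by a factor of 2 each step.
step 5: a=-52, b=17 + (-48,+16) → a=-100, b=33
step 6: a=-100, b=33 + (-96,+32) → a=-196, b=65

a=-196, b=65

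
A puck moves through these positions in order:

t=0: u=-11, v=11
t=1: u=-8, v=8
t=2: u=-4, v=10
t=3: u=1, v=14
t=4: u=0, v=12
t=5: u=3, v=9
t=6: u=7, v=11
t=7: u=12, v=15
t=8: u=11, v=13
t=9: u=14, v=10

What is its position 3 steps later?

The moves between consecutive positions are (+3,-3), (+4,+2), (+5,+4), (-1,-2), (+3,-3), (+4,+2), (+5,+4), (-1,-2), (+3,-3); they repeat the 4-cycle [(+3,-3), (+4,+2), (+5,+4), (-1,-2)].
step 10: apply (+4,+2) → u=18, v=12
step 11: apply (+5,+4) → u=23, v=16
step 12: apply (-1,-2) → u=22, v=14

u=22, v=14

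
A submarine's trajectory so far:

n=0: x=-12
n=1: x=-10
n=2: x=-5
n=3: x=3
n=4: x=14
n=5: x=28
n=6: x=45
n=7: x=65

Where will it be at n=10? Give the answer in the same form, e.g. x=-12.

x=143

Successive displacements: +2, +5, +8, +11, +14, +17, +20 — each changes by +3.
step 8: 65 + 23 → x=88
step 9: 88 + 26 → x=114
step 10: 114 + 29 → x=143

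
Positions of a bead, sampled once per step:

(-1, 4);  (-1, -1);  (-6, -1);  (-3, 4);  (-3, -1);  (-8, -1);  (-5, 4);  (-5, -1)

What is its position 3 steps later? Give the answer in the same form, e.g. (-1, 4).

Differencing gives (+0, -5), (-5, +0), (+3, +5), (+0, -5), (-5, +0), (+3, +5), (+0, -5). This is the pattern (+0, -5), (-5, +0), (+3, +5) repeated.
step 8: apply (-5, +0) → (-10, -1)
step 9: apply (+3, +5) → (-7, 4)
step 10: apply (+0, -5) → (-7, -1)

(-7, -1)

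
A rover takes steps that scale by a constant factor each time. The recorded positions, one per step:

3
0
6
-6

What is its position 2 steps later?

The jumps are -3, +6, -12 — a geometric progression with ratio -2.
step 4: -6 + 24 → 18
step 5: 18 − 48 → -30

-30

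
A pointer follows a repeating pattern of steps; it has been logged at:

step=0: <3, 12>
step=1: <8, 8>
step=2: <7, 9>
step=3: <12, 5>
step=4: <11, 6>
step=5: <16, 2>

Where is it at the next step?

<15, 3>

Differencing gives <+5, -4>, <-1, +1>, <+5, -4>, <-1, +1>, <+5, -4>. This is the pattern <+5, -4>, <-1, +1> repeated.
step 6: apply <-1, +1> → <15, 3>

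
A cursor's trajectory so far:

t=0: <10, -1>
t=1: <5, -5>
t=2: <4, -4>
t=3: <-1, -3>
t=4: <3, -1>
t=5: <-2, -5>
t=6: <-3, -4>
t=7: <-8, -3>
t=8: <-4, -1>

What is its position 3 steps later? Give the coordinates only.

<-15, -3>

The moves between consecutive positions are <-5, -4>, <-1, +1>, <-5, +1>, <+4, +2>, <-5, -4>, <-1, +1>, <-5, +1>, <+4, +2>; they repeat the 4-cycle [<-5, -4>, <-1, +1>, <-5, +1>, <+4, +2>].
step 9: apply <-5, -4> → <-9, -5>
step 10: apply <-1, +1> → <-10, -4>
step 11: apply <-5, +1> → <-15, -3>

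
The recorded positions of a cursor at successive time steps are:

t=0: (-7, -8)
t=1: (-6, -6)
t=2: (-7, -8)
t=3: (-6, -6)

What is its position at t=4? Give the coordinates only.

(-7, -8)

The jumps are (+1, +2), (-1, -2), (+1, +2) — a geometric progression with ratio -1.
step 4: (-6, -6) + (-1, -2) → (-7, -8)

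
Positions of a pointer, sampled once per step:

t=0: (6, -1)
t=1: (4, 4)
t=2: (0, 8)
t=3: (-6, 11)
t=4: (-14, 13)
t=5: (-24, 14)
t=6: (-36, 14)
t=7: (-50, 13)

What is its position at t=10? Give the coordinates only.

(-104, 4)

Taking differences between consecutive positions: (-2, +5), (-4, +4), (-6, +3), (-8, +2), (-10, +1), (-12, +0), (-14, -1). These grow by (-2, -1) each step.
step 8: (-50, 13) + (-16, -2) → (-66, 11)
step 9: (-66, 11) + (-18, -3) → (-84, 8)
step 10: (-84, 8) + (-20, -4) → (-104, 4)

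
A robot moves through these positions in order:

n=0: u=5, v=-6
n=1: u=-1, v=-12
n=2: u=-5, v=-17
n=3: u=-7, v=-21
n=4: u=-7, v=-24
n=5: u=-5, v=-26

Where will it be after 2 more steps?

Taking differences between consecutive positions: (-6, -6), (-4, -5), (-2, -4), (+0, -3), (+2, -2). These grow by (+2, +1) each step.
step 6: u=-5, v=-26 + (+4, -1) → u=-1, v=-27
step 7: u=-1, v=-27 + (+6, +0) → u=5, v=-27

u=5, v=-27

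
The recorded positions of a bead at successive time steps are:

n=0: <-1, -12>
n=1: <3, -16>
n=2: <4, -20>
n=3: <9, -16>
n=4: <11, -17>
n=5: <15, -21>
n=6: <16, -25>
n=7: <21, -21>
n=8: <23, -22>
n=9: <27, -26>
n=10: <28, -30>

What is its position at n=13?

<39, -31>

Step-to-step displacements: <+4, -4>, <+1, -4>, <+5, +4>, <+2, -1>, <+4, -4>, <+1, -4>, <+5, +4>, <+2, -1>, <+4, -4>, <+1, -4> — a repeating cycle of length 4.
step 11: apply <+5, +4> → <33, -26>
step 12: apply <+2, -1> → <35, -27>
step 13: apply <+4, -4> → <39, -31>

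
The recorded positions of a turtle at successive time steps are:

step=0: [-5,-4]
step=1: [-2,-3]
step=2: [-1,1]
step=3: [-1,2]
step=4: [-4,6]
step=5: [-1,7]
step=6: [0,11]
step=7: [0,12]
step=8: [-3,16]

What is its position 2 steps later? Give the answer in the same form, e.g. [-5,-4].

Differencing gives [+3,+1], [+1,+4], [+0,+1], [-3,+4], [+3,+1], [+1,+4], [+0,+1], [-3,+4]. This is the pattern [+3,+1], [+1,+4], [+0,+1], [-3,+4] repeated.
step 9: apply [+3,+1] → [0,17]
step 10: apply [+1,+4] → [1,21]

[1,21]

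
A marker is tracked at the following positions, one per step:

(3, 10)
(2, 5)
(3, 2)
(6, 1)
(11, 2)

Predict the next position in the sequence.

Taking differences between consecutive positions: (-1, -5), (+1, -3), (+3, -1), (+5, +1). These grow by (+2, +2) each step.
step 5: (11, 2) + (+7, +3) → (18, 5)

(18, 5)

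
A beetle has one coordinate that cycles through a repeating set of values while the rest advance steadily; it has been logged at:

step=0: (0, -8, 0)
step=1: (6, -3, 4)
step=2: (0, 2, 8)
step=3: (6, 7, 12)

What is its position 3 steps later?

(0, 22, 24)

First: cycles through 0, 6 every 2 steps. Step 6 lands at position 0 of the cycle → 0.
Second: linear, +5 per step → 22 at step 6.
Third: linear, +4 per step → 24 at step 6.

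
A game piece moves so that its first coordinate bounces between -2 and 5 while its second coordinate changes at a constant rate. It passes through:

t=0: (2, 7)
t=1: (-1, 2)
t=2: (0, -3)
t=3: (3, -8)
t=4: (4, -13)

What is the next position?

The first coordinate reflects between -2 and 5, moving 3 per step.
  step 5: 4 → 1
The second coordinate changes by -5 each step: at step 5 it is -18.

(1, -18)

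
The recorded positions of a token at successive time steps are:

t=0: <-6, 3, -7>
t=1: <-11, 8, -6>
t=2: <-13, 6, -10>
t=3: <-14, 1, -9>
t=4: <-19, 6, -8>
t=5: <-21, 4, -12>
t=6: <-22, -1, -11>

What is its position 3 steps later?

<-30, -3, -13>

Step-to-step displacements: <-5, +5, +1>, <-2, -2, -4>, <-1, -5, +1>, <-5, +5, +1>, <-2, -2, -4>, <-1, -5, +1> — a repeating cycle of length 3.
step 7: apply <-5, +5, +1> → <-27, 4, -10>
step 8: apply <-2, -2, -4> → <-29, 2, -14>
step 9: apply <-1, -5, +1> → <-30, -3, -13>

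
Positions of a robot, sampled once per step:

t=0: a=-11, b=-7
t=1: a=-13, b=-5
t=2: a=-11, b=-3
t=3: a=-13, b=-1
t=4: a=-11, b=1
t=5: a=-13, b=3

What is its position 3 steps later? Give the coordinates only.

a=-11, b=9

The moves between consecutive positions are (-2, +2), (+2, +2), (-2, +2), (+2, +2), (-2, +2); they repeat the 2-cycle [(-2, +2), (+2, +2)].
step 6: apply (+2, +2) → a=-11, b=5
step 7: apply (-2, +2) → a=-13, b=7
step 8: apply (+2, +2) → a=-11, b=9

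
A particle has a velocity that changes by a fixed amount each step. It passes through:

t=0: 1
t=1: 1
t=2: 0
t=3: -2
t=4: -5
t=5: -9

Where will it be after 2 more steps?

-20

Successive displacements: +0, -1, -2, -3, -4 — each changes by -1.
step 6: -9 − 5 → -14
step 7: -14 − 6 → -20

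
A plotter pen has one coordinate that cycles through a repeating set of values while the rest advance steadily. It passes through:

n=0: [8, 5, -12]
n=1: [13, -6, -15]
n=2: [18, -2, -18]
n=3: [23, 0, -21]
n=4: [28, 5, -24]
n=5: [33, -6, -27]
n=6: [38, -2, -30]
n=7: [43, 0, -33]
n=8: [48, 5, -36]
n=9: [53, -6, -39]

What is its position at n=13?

First: linear, +5 per step → 73 at step 13.
Second: cycles through 5, -6, -2, 0 every 4 steps. Step 13 lands at position 1 of the cycle → -6.
Third: linear, -3 per step → -51 at step 13.

[73, -6, -51]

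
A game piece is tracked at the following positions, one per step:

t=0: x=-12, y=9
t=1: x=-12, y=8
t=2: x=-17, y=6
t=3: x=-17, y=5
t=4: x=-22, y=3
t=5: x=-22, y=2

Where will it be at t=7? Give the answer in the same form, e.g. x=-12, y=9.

Step-to-step displacements: (+0, -1), (-5, -2), (+0, -1), (-5, -2), (+0, -1) — a repeating cycle of length 2.
step 6: apply (-5, -2) → x=-27, y=0
step 7: apply (+0, -1) → x=-27, y=-1

x=-27, y=-1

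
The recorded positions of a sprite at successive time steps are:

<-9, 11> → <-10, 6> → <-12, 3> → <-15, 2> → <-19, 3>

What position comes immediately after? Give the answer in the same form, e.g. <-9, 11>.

First differences are <-1, -5>, <-2, -3>, <-3, -1>, <-4, +1>; their common second difference is <-1, +2> (constant acceleration).
step 5: <-19, 3> + <-5, +3> → <-24, 6>

<-24, 6>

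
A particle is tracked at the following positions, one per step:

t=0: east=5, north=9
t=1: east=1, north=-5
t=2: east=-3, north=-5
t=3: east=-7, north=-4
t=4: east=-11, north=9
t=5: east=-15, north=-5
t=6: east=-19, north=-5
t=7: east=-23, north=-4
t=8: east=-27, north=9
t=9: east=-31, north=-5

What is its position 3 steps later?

The east coordinate changes by -4 each step, so at step 12 it is 5 + 12·(-4) = -43.
The north coordinate repeats the cycle [9, -5, -5, -4] with period 4; step 12 mod 4 = 0, giving 9.

east=-43, north=9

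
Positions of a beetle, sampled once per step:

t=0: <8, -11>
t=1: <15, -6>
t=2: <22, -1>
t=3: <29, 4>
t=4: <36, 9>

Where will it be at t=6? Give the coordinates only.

Constant displacement of <+7, +5> per step.
step 5: <36, 9> + <+7, +5> → <43, 14>
step 6: <43, 14> + <+7, +5> → <50, 19>

<50, 19>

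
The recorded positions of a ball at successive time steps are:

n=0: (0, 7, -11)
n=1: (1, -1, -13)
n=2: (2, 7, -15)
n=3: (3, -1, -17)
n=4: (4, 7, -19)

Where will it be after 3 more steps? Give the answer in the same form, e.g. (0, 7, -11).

The first coordinate changes by +1 each step, so at step 7 it is 0 + 7·(1) = 7.
The second coordinate repeats the cycle [7, -1] with period 2; step 7 mod 2 = 1, giving -1.
The third coordinate changes by -2 each step, so at step 7 it is -11 + 7·(-2) = -25.

(7, -1, -25)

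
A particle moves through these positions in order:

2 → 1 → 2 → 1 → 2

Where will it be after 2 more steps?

Consecutive displacements -1, +1, -1, +1 scale by a factor of -1 each step.
step 5: 2 − 1 → 1
step 6: 1 + 1 → 2

2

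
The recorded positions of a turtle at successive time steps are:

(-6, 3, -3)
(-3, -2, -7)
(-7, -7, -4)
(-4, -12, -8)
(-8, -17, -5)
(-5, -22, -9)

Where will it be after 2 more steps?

Step-to-step displacements: (+3, -5, -4), (-4, -5, +3), (+3, -5, -4), (-4, -5, +3), (+3, -5, -4) — a repeating cycle of length 2.
step 6: apply (-4, -5, +3) → (-9, -27, -6)
step 7: apply (+3, -5, -4) → (-6, -32, -10)

(-6, -32, -10)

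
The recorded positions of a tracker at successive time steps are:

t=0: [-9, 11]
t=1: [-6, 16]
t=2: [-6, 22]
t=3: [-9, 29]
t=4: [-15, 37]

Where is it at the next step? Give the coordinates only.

[-24, 46]

Taking differences between consecutive positions: [+3, +5], [+0, +6], [-3, +7], [-6, +8]. These grow by [-3, +1] each step.
step 5: [-15, 37] + [-9, +9] → [-24, 46]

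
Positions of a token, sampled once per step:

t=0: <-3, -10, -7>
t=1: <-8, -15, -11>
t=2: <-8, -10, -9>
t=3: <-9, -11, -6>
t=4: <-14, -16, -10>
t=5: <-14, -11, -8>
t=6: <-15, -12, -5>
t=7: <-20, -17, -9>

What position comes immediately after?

<-20, -12, -7>

Differencing gives <-5, -5, -4>, <+0, +5, +2>, <-1, -1, +3>, <-5, -5, -4>, <+0, +5, +2>, <-1, -1, +3>, <-5, -5, -4>. This is the pattern <-5, -5, -4>, <+0, +5, +2>, <-1, -1, +3> repeated.
step 8: apply <+0, +5, +2> → <-20, -12, -7>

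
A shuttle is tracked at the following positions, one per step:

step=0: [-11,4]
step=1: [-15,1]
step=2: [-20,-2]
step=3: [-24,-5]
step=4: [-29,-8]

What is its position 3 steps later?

[-42,-17]

Differencing gives [-4,-3], [-5,-3], [-4,-3], [-5,-3]. This is the pattern [-4,-3], [-5,-3] repeated.
step 5: apply [-4,-3] → [-33,-11]
step 6: apply [-5,-3] → [-38,-14]
step 7: apply [-4,-3] → [-42,-17]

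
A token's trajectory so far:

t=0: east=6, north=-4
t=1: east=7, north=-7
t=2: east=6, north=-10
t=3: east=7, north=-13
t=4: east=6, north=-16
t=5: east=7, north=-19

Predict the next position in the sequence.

The east coordinate repeats the cycle [6, 7] with period 2; step 6 mod 2 = 0, giving 6.
The north coordinate changes by -3 each step, so at step 6 it is -4 + 6·(-3) = -22.

east=6, north=-22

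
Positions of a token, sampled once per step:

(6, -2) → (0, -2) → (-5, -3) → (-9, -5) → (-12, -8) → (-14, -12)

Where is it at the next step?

(-15, -17)

First differences are (-6, +0), (-5, -1), (-4, -2), (-3, -3), (-2, -4); their common second difference is (+1, -1) (constant acceleration).
step 6: (-14, -12) + (-1, -5) → (-15, -17)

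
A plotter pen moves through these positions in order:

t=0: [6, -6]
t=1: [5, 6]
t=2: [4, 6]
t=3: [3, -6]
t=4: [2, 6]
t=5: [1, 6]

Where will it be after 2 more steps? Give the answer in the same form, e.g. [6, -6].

The first coordinate changes by -1 each step, so at step 7 it is 6 + 7·(-1) = -1.
The second coordinate repeats the cycle [-6, 6, 6] with period 3; step 7 mod 3 = 1, giving 6.

[-1, 6]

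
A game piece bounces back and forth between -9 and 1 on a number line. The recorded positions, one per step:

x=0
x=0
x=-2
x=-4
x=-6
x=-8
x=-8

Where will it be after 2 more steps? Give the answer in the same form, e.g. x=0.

The value travels 2 per step and bounces off the walls at -9 and 1.
  step 7: -8 → -6
  step 8: -6 → -4

x=-4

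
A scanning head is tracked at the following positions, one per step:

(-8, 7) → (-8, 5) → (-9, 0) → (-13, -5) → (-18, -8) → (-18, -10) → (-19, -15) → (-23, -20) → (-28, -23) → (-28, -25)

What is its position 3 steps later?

(-38, -38)

The moves between consecutive positions are (+0, -2), (-1, -5), (-4, -5), (-5, -3), (+0, -2), (-1, -5), (-4, -5), (-5, -3), (+0, -2); they repeat the 4-cycle [(+0, -2), (-1, -5), (-4, -5), (-5, -3)].
step 10: apply (-1, -5) → (-29, -30)
step 11: apply (-4, -5) → (-33, -35)
step 12: apply (-5, -3) → (-38, -38)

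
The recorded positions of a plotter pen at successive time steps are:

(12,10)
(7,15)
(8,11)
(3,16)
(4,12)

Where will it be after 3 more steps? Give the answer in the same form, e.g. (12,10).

The moves between consecutive positions are (-5,+5), (+1,-4), (-5,+5), (+1,-4); they repeat the 2-cycle [(-5,+5), (+1,-4)].
step 5: apply (-5,+5) → (-1,17)
step 6: apply (+1,-4) → (0,13)
step 7: apply (-5,+5) → (-5,18)

(-5,18)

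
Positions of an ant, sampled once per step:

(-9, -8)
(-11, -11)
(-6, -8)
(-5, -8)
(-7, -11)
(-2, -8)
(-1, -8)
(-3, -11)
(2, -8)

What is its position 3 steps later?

Differencing gives (-2, -3), (+5, +3), (+1, +0), (-2, -3), (+5, +3), (+1, +0), (-2, -3), (+5, +3). This is the pattern (-2, -3), (+5, +3), (+1, +0) repeated.
step 9: apply (+1, +0) → (3, -8)
step 10: apply (-2, -3) → (1, -11)
step 11: apply (+5, +3) → (6, -8)

(6, -8)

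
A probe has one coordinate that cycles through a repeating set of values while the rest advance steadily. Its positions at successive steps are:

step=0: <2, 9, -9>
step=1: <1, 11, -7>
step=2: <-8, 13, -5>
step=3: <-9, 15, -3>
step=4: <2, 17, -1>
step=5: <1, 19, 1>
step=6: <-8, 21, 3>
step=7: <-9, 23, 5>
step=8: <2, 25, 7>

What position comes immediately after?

The first coordinate repeats the cycle [2, 1, -8, -9] with period 4; step 9 mod 4 = 1, giving 1.
The second coordinate changes by +2 each step, so at step 9 it is 9 + 9·(2) = 27.
The third coordinate changes by +2 each step, so at step 9 it is -9 + 9·(2) = 9.

<1, 27, 9>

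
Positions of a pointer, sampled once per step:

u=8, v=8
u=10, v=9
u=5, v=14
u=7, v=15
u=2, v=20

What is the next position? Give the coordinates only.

Differencing gives (+2,+1), (-5,+5), (+2,+1), (-5,+5). This is the pattern (+2,+1), (-5,+5) repeated.
step 5: apply (+2,+1) → u=4, v=21

u=4, v=21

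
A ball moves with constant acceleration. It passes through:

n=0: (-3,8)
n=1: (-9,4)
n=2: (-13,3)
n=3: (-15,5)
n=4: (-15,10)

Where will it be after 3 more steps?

(-3,43)

Successive displacements: (-6,-4), (-4,-1), (-2,+2), (+0,+5) — each changes by (+2,+3).
step 5: (-15,10) + (+2,+8) → (-13,18)
step 6: (-13,18) + (+4,+11) → (-9,29)
step 7: (-9,29) + (+6,+14) → (-3,43)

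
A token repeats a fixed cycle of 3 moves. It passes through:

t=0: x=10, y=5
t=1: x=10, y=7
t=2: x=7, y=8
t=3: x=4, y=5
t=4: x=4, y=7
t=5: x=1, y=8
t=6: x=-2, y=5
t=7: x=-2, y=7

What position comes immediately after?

x=-5, y=8

Differencing gives (+0, +2), (-3, +1), (-3, -3), (+0, +2), (-3, +1), (-3, -3), (+0, +2). This is the pattern (+0, +2), (-3, +1), (-3, -3) repeated.
step 8: apply (-3, +1) → x=-5, y=8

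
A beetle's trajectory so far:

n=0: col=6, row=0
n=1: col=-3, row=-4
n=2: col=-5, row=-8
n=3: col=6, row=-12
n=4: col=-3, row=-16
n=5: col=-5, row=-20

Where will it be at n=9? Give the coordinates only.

col=6, row=-36

The col coordinate repeats the cycle [6, -3, -5] with period 3; step 9 mod 3 = 0, giving 6.
The row coordinate changes by -4 each step, so at step 9 it is 0 + 9·(-4) = -36.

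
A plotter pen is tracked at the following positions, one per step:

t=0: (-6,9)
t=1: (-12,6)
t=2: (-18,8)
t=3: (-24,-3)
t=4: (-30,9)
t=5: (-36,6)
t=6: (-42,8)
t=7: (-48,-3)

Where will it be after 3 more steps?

(-66,8)

The first coordinate changes by -6 each step, so at step 10 it is -6 + 10·(-6) = -66.
The second coordinate repeats the cycle [9, 6, 8, -3] with period 4; step 10 mod 4 = 2, giving 8.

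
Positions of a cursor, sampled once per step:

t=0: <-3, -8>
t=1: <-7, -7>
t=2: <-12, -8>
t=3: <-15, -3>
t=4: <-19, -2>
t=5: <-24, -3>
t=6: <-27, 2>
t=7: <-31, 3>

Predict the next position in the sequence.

<-36, 2>

Differencing gives <-4, +1>, <-5, -1>, <-3, +5>, <-4, +1>, <-5, -1>, <-3, +5>, <-4, +1>. This is the pattern <-4, +1>, <-5, -1>, <-3, +5> repeated.
step 8: apply <-5, -1> → <-36, 2>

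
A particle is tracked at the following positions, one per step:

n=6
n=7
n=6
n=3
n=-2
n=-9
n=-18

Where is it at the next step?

n=-29

Taking differences between consecutive positions: +1, -1, -3, -5, -7, -9. These grow by -2 each step.
step 7: -18 − 11 → n=-29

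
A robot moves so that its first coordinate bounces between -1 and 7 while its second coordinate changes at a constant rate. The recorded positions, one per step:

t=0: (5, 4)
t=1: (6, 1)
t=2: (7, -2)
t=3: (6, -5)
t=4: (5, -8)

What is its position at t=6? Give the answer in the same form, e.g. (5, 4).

(3, -14)

The first coordinate reflects between -1 and 7, moving 1 per step.
  step 5: 5 → 4
  step 6: 4 → 3
The second coordinate changes by -3 each step: at step 6 it is -14.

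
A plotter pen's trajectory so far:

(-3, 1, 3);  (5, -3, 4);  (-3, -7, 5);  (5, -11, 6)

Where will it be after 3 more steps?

The first coordinate repeats the cycle [-3, 5] with period 2; step 6 mod 2 = 0, giving -3.
The second coordinate changes by -4 each step, so at step 6 it is 1 + 6·(-4) = -23.
The third coordinate changes by +1 each step, so at step 6 it is 3 + 6·(1) = 9.

(-3, -23, 9)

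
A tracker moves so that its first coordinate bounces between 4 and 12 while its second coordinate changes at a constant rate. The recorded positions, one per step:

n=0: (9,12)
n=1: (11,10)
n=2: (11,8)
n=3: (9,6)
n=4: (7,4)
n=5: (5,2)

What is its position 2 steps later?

(7,-2)

The first coordinate reflects between 4 and 12, moving 2 per step.
  step 6: 5 → 5
  step 7: 5 → 7
The second coordinate changes by -2 each step: at step 7 it is -2.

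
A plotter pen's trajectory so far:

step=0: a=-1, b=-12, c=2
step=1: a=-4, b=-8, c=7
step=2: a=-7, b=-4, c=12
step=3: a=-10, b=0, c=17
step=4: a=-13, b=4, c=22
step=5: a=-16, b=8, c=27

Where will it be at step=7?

Each step adds (-3, +4, +5) to the position.
step 6: a=-16, b=8, c=27 + (-3, +4, +5) → a=-19, b=12, c=32
step 7: a=-19, b=12, c=32 + (-3, +4, +5) → a=-22, b=16, c=37

a=-22, b=16, c=37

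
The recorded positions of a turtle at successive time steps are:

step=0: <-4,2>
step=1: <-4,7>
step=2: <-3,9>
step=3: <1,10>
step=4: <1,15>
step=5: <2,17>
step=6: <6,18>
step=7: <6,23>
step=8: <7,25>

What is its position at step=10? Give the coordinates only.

Step-to-step displacements: <+0,+5>, <+1,+2>, <+4,+1>, <+0,+5>, <+1,+2>, <+4,+1>, <+0,+5>, <+1,+2> — a repeating cycle of length 3.
step 9: apply <+4,+1> → <11,26>
step 10: apply <+0,+5> → <11,31>

<11,31>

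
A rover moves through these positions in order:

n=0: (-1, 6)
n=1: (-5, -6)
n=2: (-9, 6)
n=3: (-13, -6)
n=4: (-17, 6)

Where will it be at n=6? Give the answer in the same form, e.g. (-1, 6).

First: linear, -4 per step → -25 at step 6.
Second: cycles through 6, -6 every 2 steps. Step 6 lands at position 0 of the cycle → 6.

(-25, 6)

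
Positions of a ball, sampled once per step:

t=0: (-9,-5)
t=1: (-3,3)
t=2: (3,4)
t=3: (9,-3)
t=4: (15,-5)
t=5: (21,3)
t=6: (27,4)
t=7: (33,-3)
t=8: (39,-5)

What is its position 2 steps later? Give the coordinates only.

(51,4)

First: linear, +6 per step → 51 at step 10.
Second: cycles through -5, 3, 4, -3 every 4 steps. Step 10 lands at position 2 of the cycle → 4.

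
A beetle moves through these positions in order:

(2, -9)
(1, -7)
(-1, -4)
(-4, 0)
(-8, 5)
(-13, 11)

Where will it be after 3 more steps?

Taking differences between consecutive positions: (-1, +2), (-2, +3), (-3, +4), (-4, +5), (-5, +6). These grow by (-1, +1) each step.
step 6: (-13, 11) + (-6, +7) → (-19, 18)
step 7: (-19, 18) + (-7, +8) → (-26, 26)
step 8: (-26, 26) + (-8, +9) → (-34, 35)

(-34, 35)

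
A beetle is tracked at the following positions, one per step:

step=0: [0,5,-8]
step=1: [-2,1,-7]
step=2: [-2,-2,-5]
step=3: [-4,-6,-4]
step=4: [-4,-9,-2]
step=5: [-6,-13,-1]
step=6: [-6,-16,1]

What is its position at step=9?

Differencing gives [-2,-4,+1], [+0,-3,+2], [-2,-4,+1], [+0,-3,+2], [-2,-4,+1], [+0,-3,+2]. This is the pattern [-2,-4,+1], [+0,-3,+2] repeated.
step 7: apply [-2,-4,+1] → [-8,-20,2]
step 8: apply [+0,-3,+2] → [-8,-23,4]
step 9: apply [-2,-4,+1] → [-10,-27,5]

[-10,-27,5]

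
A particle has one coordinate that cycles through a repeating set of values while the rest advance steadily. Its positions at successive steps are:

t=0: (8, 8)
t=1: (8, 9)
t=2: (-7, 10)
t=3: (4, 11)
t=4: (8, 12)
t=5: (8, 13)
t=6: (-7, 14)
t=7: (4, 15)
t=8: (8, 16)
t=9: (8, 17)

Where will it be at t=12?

(8, 20)

The first coordinate repeats the cycle [8, 8, -7, 4] with period 4; step 12 mod 4 = 0, giving 8.
The second coordinate changes by +1 each step, so at step 12 it is 8 + 12·(1) = 20.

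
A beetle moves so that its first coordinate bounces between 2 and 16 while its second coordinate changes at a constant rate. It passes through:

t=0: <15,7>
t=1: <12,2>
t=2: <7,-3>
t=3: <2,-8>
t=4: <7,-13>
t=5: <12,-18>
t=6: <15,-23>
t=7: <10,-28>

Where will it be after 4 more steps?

The first coordinate reflects between 2 and 16, moving 5 per step.
  step 8: 10 → 5
  step 9: 5 → 4
  step 10: 4 → 9
  step 11: 9 → 14
The second coordinate changes by -5 each step: at step 11 it is -48.

<14,-48>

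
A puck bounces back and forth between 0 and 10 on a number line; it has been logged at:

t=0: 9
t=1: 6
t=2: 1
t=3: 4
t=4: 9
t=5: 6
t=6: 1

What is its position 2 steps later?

9

The value travels 5 per step and bounces off the walls at 0 and 10.
  step 7: 1 → 4
  step 8: 4 → 9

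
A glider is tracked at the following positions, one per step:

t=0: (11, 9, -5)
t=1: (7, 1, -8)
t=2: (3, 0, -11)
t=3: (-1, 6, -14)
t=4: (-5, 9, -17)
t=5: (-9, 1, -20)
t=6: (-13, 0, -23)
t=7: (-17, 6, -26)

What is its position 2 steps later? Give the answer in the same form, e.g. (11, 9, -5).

(-25, 1, -32)

First: linear, -4 per step → -25 at step 9.
Second: cycles through 9, 1, 0, 6 every 4 steps. Step 9 lands at position 1 of the cycle → 1.
Third: linear, -3 per step → -32 at step 9.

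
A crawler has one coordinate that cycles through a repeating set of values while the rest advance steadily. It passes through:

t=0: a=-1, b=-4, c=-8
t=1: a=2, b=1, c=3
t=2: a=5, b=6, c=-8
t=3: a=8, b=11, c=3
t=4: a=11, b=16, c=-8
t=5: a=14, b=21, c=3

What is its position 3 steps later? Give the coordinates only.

a=23, b=36, c=-8

The a coordinate changes by +3 each step, so at step 8 it is -1 + 8·(3) = 23.
The b coordinate changes by +5 each step, so at step 8 it is -4 + 8·(5) = 36.
The c coordinate repeats the cycle [-8, 3] with period 2; step 8 mod 2 = 0, giving -8.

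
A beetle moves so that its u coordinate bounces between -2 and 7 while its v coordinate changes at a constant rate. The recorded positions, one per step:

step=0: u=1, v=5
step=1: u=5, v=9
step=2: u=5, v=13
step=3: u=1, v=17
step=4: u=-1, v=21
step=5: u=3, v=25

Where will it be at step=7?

u=3, v=33

The u coordinate travels 4 per step and bounces off the walls at -2 and 7.
  step 6: 3 → 7
  step 7: 7 → 3
The v coordinate changes by +4 each step: at step 7 it is 33.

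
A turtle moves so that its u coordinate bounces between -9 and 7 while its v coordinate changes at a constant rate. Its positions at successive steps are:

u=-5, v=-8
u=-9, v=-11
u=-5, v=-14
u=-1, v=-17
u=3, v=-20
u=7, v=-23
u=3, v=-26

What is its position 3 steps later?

u=-9, v=-35

The u coordinate travels 4 per step and bounces off the walls at -9 and 7.
  step 7: 3 → -1
  step 8: -1 → -5
  step 9: -5 → -9
The v coordinate changes by -3 each step: at step 9 it is -35.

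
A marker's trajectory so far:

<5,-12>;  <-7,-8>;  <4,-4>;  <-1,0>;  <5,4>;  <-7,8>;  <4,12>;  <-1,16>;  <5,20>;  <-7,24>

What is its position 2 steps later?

<-1,32>

The first coordinate repeats the cycle [5, -7, 4, -1] with period 4; step 11 mod 4 = 3, giving -1.
The second coordinate changes by +4 each step, so at step 11 it is -12 + 11·(4) = 32.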